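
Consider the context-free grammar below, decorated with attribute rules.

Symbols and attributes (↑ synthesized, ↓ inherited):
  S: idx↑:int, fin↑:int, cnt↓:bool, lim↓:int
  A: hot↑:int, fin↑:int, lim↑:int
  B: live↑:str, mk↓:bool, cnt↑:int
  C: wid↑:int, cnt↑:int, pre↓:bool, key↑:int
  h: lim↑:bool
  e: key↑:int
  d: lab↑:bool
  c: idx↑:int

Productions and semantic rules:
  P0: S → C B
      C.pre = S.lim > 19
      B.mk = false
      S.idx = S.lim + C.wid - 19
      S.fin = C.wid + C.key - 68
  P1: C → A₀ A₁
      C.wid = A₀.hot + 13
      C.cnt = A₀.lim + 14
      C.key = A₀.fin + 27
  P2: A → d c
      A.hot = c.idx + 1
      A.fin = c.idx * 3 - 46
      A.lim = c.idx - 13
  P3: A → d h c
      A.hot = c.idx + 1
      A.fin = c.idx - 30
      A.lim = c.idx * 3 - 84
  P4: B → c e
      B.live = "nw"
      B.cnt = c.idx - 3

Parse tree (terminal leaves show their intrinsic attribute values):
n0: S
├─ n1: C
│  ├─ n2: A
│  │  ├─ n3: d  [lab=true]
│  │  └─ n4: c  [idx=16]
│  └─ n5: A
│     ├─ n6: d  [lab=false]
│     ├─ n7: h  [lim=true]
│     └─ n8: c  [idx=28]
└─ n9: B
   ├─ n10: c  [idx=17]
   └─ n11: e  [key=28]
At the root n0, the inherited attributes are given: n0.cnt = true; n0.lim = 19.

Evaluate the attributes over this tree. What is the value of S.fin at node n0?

-9

1. n0.cnt = true  [given at root]
2. n0.lim = 19  [given at root]
3. n1.pre = false  [S.lim > 19]
4. n3.lab = true  [terminal]
5. n4.idx = 16  [terminal]
6. n2.hot = 17  [c.idx + 1]
7. n2.fin = 2  [c.idx * 3 - 46]
8. n2.lim = 3  [c.idx - 13]
9. n6.lab = false  [terminal]
10. n7.lim = true  [terminal]
11. n8.idx = 28  [terminal]
12. n5.hot = 29  [c.idx + 1]
13. n5.fin = -2  [c.idx - 30]
14. n5.lim = 0  [c.idx * 3 - 84]
15. n1.wid = 30  [A₀.hot + 13]
16. n1.cnt = 17  [A₀.lim + 14]
17. n1.key = 29  [A₀.fin + 27]
18. n9.mk = false  [false]
19. n10.idx = 17  [terminal]
20. n11.key = 28  [terminal]
21. n9.live = "nw"  ["nw"]
22. n9.cnt = 14  [c.idx - 3]
23. n0.idx = 30  [S.lim + C.wid - 19]
24. n0.fin = -9  [C.wid + C.key - 68]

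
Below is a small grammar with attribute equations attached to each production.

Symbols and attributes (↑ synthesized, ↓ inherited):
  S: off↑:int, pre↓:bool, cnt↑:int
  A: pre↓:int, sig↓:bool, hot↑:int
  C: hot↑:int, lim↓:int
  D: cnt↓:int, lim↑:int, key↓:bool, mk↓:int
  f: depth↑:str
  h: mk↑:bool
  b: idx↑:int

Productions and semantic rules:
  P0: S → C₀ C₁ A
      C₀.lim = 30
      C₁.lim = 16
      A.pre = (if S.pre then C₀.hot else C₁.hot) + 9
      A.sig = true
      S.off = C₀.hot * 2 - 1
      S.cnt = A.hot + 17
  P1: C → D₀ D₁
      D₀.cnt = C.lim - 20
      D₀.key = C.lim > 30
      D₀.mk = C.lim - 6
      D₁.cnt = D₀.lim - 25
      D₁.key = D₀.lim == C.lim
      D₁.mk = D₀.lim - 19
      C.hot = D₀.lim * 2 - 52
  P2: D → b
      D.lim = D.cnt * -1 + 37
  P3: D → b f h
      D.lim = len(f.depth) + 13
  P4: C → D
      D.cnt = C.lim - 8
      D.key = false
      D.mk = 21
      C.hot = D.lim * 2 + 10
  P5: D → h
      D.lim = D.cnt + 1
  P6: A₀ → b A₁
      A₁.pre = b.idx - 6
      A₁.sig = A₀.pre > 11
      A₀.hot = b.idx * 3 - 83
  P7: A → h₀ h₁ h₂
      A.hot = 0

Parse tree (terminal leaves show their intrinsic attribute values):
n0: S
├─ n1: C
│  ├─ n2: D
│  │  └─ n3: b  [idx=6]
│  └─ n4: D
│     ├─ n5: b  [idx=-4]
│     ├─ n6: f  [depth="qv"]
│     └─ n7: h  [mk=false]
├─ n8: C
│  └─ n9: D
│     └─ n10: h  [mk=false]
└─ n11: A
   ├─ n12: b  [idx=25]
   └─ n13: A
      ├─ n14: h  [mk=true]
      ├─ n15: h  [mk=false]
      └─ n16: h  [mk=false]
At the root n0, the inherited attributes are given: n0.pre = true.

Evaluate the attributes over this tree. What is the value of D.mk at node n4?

8

1. n0.pre = true  [given at root]
2. n1.lim = 30  [30]
3. n2.cnt = 10  [C.lim - 20]
4. n2.key = false  [C.lim > 30]
5. n2.mk = 24  [C.lim - 6]
6. n3.idx = 6  [terminal]
7. n2.lim = 27  [D.cnt * -1 + 37]
8. n4.cnt = 2  [D₀.lim - 25]
9. n4.key = false  [D₀.lim == C.lim]
10. n4.mk = 8  [D₀.lim - 19]
11. n5.idx = -4  [terminal]
12. n6.depth = "qv"  [terminal]
13. n7.mk = false  [terminal]
14. n4.lim = 15  [len(f.depth) + 13]
15. n1.hot = 2  [D₀.lim * 2 - 52]
16. n8.lim = 16  [16]
17. n9.cnt = 8  [C.lim - 8]
18. n9.key = false  [false]
19. n9.mk = 21  [21]
20. n10.mk = false  [terminal]
21. n9.lim = 9  [D.cnt + 1]
22. n8.hot = 28  [D.lim * 2 + 10]
23. n11.pre = 11  [(if S.pre then C₀.hot else C₁.hot) + 9]
24. n11.sig = true  [true]
25. n12.idx = 25  [terminal]
26. n13.pre = 19  [b.idx - 6]
27. n13.sig = false  [A₀.pre > 11]
28. n14.mk = true  [terminal]
29. n15.mk = false  [terminal]
30. n16.mk = false  [terminal]
31. n13.hot = 0  [0]
32. n11.hot = -8  [b.idx * 3 - 83]
33. n0.off = 3  [C₀.hot * 2 - 1]
34. n0.cnt = 9  [A.hot + 17]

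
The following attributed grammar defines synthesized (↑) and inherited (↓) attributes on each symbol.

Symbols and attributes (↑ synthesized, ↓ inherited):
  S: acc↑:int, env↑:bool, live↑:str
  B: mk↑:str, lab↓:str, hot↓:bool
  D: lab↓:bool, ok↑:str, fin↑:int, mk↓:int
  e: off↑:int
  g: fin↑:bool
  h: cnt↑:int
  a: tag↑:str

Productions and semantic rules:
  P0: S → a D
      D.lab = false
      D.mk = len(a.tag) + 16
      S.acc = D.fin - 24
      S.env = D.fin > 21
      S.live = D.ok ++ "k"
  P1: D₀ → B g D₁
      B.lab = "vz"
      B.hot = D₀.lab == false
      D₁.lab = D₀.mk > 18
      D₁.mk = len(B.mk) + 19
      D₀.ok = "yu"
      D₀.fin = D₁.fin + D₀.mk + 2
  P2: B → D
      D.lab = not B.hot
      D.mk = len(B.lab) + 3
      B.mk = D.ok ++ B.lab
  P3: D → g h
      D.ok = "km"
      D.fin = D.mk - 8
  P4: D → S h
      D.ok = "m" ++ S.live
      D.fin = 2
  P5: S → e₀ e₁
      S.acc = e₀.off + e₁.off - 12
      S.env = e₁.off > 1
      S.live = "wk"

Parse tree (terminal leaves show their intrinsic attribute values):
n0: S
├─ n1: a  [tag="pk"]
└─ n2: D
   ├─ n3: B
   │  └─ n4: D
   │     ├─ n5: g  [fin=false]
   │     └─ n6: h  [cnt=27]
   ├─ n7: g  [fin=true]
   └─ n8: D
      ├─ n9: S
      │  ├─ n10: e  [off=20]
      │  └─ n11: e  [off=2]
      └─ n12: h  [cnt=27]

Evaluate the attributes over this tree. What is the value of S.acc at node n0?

1. n1.tag = "pk"  [terminal]
2. n2.lab = false  [false]
3. n2.mk = 18  [len(a.tag) + 16]
4. n3.lab = "vz"  ["vz"]
5. n3.hot = true  [D₀.lab == false]
6. n4.lab = false  [not B.hot]
7. n4.mk = 5  [len(B.lab) + 3]
8. n5.fin = false  [terminal]
9. n6.cnt = 27  [terminal]
10. n4.ok = "km"  ["km"]
11. n4.fin = -3  [D.mk - 8]
12. n3.mk = "kmvz"  [D.ok ++ B.lab]
13. n7.fin = true  [terminal]
14. n8.lab = false  [D₀.mk > 18]
15. n8.mk = 23  [len(B.mk) + 19]
16. n10.off = 20  [terminal]
17. n11.off = 2  [terminal]
18. n9.acc = 10  [e₀.off + e₁.off - 12]
19. n9.env = true  [e₁.off > 1]
20. n9.live = "wk"  ["wk"]
21. n12.cnt = 27  [terminal]
22. n8.ok = "mwk"  ["m" ++ S.live]
23. n8.fin = 2  [2]
24. n2.ok = "yu"  ["yu"]
25. n2.fin = 22  [D₁.fin + D₀.mk + 2]
26. n0.acc = -2  [D.fin - 24]
27. n0.env = true  [D.fin > 21]
28. n0.live = "yuk"  [D.ok ++ "k"]

-2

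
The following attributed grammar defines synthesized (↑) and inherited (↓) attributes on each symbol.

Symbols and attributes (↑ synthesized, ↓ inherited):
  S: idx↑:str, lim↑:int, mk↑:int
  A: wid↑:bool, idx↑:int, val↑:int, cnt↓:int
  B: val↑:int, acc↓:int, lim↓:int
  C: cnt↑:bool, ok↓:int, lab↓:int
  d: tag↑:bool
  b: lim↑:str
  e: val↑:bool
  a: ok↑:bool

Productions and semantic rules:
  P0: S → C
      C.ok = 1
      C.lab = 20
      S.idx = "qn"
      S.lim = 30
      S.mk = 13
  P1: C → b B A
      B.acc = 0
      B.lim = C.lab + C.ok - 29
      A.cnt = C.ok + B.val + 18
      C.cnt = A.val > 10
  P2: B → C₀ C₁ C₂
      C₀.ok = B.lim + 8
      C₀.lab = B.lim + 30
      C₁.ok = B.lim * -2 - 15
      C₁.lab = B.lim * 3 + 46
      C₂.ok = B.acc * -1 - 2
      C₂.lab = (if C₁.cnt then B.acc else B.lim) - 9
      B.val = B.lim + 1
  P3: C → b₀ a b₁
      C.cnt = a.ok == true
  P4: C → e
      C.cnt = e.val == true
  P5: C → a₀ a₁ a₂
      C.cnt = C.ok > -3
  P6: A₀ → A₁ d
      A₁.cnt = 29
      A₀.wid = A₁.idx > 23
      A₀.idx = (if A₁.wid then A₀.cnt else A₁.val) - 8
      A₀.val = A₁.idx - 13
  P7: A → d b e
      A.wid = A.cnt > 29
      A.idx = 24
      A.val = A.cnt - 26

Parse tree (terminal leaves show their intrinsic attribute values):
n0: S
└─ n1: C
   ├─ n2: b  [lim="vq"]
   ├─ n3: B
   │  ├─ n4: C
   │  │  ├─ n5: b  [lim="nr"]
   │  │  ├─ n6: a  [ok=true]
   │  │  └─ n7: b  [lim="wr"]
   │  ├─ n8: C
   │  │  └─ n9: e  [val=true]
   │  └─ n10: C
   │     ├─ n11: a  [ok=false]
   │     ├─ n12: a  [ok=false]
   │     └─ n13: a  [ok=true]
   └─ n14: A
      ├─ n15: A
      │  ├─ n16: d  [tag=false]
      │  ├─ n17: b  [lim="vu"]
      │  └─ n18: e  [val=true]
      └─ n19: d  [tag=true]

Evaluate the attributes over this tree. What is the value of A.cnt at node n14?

12

1. n1.ok = 1  [1]
2. n1.lab = 20  [20]
3. n2.lim = "vq"  [terminal]
4. n3.acc = 0  [0]
5. n3.lim = -8  [C.lab + C.ok - 29]
6. n4.ok = 0  [B.lim + 8]
7. n4.lab = 22  [B.lim + 30]
8. n5.lim = "nr"  [terminal]
9. n6.ok = true  [terminal]
10. n7.lim = "wr"  [terminal]
11. n4.cnt = true  [a.ok == true]
12. n8.ok = 1  [B.lim * -2 - 15]
13. n8.lab = 22  [B.lim * 3 + 46]
14. n9.val = true  [terminal]
15. n8.cnt = true  [e.val == true]
16. n10.ok = -2  [B.acc * -1 - 2]
17. n10.lab = -9  [(if C₁.cnt then B.acc else B.lim) - 9]
18. n11.ok = false  [terminal]
19. n12.ok = false  [terminal]
20. n13.ok = true  [terminal]
21. n10.cnt = true  [C.ok > -3]
22. n3.val = -7  [B.lim + 1]
23. n14.cnt = 12  [C.ok + B.val + 18]
24. n15.cnt = 29  [29]
25. n16.tag = false  [terminal]
26. n17.lim = "vu"  [terminal]
27. n18.val = true  [terminal]
28. n15.wid = false  [A.cnt > 29]
29. n15.idx = 24  [24]
30. n15.val = 3  [A.cnt - 26]
31. n19.tag = true  [terminal]
32. n14.wid = true  [A₁.idx > 23]
33. n14.idx = -5  [(if A₁.wid then A₀.cnt else A₁.val) - 8]
34. n14.val = 11  [A₁.idx - 13]
35. n1.cnt = true  [A.val > 10]
36. n0.idx = "qn"  ["qn"]
37. n0.lim = 30  [30]
38. n0.mk = 13  [13]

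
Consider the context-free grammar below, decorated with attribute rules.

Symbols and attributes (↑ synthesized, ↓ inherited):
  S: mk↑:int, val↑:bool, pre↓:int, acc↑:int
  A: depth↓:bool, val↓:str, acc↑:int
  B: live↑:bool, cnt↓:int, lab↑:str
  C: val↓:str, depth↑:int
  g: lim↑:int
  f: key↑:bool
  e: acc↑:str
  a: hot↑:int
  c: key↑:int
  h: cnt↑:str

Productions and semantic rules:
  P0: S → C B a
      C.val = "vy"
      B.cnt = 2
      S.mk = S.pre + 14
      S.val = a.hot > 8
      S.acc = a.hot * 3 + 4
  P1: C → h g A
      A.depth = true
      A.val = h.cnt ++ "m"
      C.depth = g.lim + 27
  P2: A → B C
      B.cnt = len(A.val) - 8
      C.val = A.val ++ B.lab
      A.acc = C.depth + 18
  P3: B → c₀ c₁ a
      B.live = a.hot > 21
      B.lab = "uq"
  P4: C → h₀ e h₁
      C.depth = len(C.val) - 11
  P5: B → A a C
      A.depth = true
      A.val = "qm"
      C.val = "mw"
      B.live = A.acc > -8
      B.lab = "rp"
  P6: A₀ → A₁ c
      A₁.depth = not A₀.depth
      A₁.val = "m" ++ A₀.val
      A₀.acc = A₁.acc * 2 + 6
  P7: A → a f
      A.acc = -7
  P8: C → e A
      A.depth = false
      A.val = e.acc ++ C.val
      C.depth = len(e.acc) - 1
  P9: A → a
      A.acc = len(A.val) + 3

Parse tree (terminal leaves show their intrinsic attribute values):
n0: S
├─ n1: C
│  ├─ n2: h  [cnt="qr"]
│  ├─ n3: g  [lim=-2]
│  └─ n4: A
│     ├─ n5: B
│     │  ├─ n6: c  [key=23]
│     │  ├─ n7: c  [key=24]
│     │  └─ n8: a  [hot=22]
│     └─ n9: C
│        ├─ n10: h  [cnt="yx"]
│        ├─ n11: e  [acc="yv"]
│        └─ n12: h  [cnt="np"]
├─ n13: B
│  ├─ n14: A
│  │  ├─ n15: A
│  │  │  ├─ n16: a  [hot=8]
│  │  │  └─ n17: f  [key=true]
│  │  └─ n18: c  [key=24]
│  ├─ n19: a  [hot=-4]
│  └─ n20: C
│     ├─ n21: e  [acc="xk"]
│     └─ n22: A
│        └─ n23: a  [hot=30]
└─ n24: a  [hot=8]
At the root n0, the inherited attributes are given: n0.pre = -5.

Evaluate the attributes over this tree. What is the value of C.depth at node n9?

1. n0.pre = -5  [given at root]
2. n1.val = "vy"  ["vy"]
3. n2.cnt = "qr"  [terminal]
4. n3.lim = -2  [terminal]
5. n4.depth = true  [true]
6. n4.val = "qrm"  [h.cnt ++ "m"]
7. n5.cnt = -5  [len(A.val) - 8]
8. n6.key = 23  [terminal]
9. n7.key = 24  [terminal]
10. n8.hot = 22  [terminal]
11. n5.live = true  [a.hot > 21]
12. n5.lab = "uq"  ["uq"]
13. n9.val = "qrmuq"  [A.val ++ B.lab]
14. n10.cnt = "yx"  [terminal]
15. n11.acc = "yv"  [terminal]
16. n12.cnt = "np"  [terminal]
17. n9.depth = -6  [len(C.val) - 11]
18. n4.acc = 12  [C.depth + 18]
19. n1.depth = 25  [g.lim + 27]
20. n13.cnt = 2  [2]
21. n14.depth = true  [true]
22. n14.val = "qm"  ["qm"]
23. n15.depth = false  [not A₀.depth]
24. n15.val = "mqm"  ["m" ++ A₀.val]
25. n16.hot = 8  [terminal]
26. n17.key = true  [terminal]
27. n15.acc = -7  [-7]
28. n18.key = 24  [terminal]
29. n14.acc = -8  [A₁.acc * 2 + 6]
30. n19.hot = -4  [terminal]
31. n20.val = "mw"  ["mw"]
32. n21.acc = "xk"  [terminal]
33. n22.depth = false  [false]
34. n22.val = "xkmw"  [e.acc ++ C.val]
35. n23.hot = 30  [terminal]
36. n22.acc = 7  [len(A.val) + 3]
37. n20.depth = 1  [len(e.acc) - 1]
38. n13.live = false  [A.acc > -8]
39. n13.lab = "rp"  ["rp"]
40. n24.hot = 8  [terminal]
41. n0.mk = 9  [S.pre + 14]
42. n0.val = false  [a.hot > 8]
43. n0.acc = 28  [a.hot * 3 + 4]

-6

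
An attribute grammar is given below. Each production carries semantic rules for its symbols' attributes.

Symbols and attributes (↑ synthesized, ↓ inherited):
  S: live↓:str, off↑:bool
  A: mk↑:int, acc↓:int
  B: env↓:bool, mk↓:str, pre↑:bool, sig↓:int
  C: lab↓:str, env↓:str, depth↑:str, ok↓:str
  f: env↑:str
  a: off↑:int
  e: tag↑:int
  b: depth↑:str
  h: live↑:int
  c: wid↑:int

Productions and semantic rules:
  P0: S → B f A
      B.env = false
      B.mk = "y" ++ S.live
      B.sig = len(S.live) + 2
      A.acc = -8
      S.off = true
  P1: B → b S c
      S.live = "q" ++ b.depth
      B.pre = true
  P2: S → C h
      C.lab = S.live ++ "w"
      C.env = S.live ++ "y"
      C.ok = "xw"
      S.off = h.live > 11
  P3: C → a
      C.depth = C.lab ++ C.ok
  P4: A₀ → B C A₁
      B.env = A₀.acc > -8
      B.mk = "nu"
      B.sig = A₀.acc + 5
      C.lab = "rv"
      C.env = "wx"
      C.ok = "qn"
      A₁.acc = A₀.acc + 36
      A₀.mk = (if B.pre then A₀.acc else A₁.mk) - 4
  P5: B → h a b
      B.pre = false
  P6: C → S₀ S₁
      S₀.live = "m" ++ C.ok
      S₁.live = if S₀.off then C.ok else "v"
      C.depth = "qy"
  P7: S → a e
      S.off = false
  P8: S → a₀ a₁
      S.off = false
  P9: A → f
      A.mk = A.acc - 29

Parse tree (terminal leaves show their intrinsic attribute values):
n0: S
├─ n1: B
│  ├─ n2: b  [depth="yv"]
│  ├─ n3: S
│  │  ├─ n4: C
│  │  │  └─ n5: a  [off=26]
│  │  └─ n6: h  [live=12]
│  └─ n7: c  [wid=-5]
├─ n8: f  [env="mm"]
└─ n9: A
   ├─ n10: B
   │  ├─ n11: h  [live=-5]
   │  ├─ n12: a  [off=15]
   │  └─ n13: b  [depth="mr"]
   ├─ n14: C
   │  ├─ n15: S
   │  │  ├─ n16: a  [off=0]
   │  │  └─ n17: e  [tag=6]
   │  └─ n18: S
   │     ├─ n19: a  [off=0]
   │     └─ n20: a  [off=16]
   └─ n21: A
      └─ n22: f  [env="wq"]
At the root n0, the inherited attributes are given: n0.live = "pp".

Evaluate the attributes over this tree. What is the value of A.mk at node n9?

-5

1. n0.live = "pp"  [given at root]
2. n1.env = false  [false]
3. n1.mk = "ypp"  ["y" ++ S.live]
4. n1.sig = 4  [len(S.live) + 2]
5. n2.depth = "yv"  [terminal]
6. n3.live = "qyv"  ["q" ++ b.depth]
7. n4.lab = "qyvw"  [S.live ++ "w"]
8. n4.env = "qyvy"  [S.live ++ "y"]
9. n4.ok = "xw"  ["xw"]
10. n5.off = 26  [terminal]
11. n4.depth = "qyvwxw"  [C.lab ++ C.ok]
12. n6.live = 12  [terminal]
13. n3.off = true  [h.live > 11]
14. n7.wid = -5  [terminal]
15. n1.pre = true  [true]
16. n8.env = "mm"  [terminal]
17. n9.acc = -8  [-8]
18. n10.env = false  [A₀.acc > -8]
19. n10.mk = "nu"  ["nu"]
20. n10.sig = -3  [A₀.acc + 5]
21. n11.live = -5  [terminal]
22. n12.off = 15  [terminal]
23. n13.depth = "mr"  [terminal]
24. n10.pre = false  [false]
25. n14.lab = "rv"  ["rv"]
26. n14.env = "wx"  ["wx"]
27. n14.ok = "qn"  ["qn"]
28. n15.live = "mqn"  ["m" ++ C.ok]
29. n16.off = 0  [terminal]
30. n17.tag = 6  [terminal]
31. n15.off = false  [false]
32. n18.live = "v"  [if S₀.off then C.ok else "v"]
33. n19.off = 0  [terminal]
34. n20.off = 16  [terminal]
35. n18.off = false  [false]
36. n14.depth = "qy"  ["qy"]
37. n21.acc = 28  [A₀.acc + 36]
38. n22.env = "wq"  [terminal]
39. n21.mk = -1  [A.acc - 29]
40. n9.mk = -5  [(if B.pre then A₀.acc else A₁.mk) - 4]
41. n0.off = true  [true]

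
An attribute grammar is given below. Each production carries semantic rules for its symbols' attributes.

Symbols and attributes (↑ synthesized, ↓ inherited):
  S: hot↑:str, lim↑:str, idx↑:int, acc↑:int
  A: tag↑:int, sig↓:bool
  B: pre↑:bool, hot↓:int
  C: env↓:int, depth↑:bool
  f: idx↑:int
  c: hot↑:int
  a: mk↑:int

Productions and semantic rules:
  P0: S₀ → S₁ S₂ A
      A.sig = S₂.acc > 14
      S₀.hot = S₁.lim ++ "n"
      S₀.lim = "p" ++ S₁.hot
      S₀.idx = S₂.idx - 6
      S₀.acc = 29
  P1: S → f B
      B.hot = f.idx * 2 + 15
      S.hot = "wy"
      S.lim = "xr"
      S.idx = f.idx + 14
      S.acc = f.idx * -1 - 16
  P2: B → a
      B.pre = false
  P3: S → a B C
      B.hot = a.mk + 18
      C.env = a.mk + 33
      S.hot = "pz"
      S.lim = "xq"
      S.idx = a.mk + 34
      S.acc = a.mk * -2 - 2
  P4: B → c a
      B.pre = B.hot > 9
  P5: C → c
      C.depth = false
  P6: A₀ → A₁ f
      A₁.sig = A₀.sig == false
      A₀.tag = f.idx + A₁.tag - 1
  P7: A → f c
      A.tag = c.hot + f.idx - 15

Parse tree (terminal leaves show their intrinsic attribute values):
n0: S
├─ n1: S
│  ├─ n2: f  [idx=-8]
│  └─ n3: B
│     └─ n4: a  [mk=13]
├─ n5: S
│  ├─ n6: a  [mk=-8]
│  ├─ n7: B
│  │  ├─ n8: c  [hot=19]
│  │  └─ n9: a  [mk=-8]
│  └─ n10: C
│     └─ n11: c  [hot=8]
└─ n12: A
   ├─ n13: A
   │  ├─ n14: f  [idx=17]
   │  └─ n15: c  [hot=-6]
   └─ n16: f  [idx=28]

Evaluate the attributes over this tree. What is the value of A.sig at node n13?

1. n2.idx = -8  [terminal]
2. n3.hot = -1  [f.idx * 2 + 15]
3. n4.mk = 13  [terminal]
4. n3.pre = false  [false]
5. n1.hot = "wy"  ["wy"]
6. n1.lim = "xr"  ["xr"]
7. n1.idx = 6  [f.idx + 14]
8. n1.acc = -8  [f.idx * -1 - 16]
9. n6.mk = -8  [terminal]
10. n7.hot = 10  [a.mk + 18]
11. n8.hot = 19  [terminal]
12. n9.mk = -8  [terminal]
13. n7.pre = true  [B.hot > 9]
14. n10.env = 25  [a.mk + 33]
15. n11.hot = 8  [terminal]
16. n10.depth = false  [false]
17. n5.hot = "pz"  ["pz"]
18. n5.lim = "xq"  ["xq"]
19. n5.idx = 26  [a.mk + 34]
20. n5.acc = 14  [a.mk * -2 - 2]
21. n12.sig = false  [S₂.acc > 14]
22. n13.sig = true  [A₀.sig == false]
23. n14.idx = 17  [terminal]
24. n15.hot = -6  [terminal]
25. n13.tag = -4  [c.hot + f.idx - 15]
26. n16.idx = 28  [terminal]
27. n12.tag = 23  [f.idx + A₁.tag - 1]
28. n0.hot = "xrn"  [S₁.lim ++ "n"]
29. n0.lim = "pwy"  ["p" ++ S₁.hot]
30. n0.idx = 20  [S₂.idx - 6]
31. n0.acc = 29  [29]

true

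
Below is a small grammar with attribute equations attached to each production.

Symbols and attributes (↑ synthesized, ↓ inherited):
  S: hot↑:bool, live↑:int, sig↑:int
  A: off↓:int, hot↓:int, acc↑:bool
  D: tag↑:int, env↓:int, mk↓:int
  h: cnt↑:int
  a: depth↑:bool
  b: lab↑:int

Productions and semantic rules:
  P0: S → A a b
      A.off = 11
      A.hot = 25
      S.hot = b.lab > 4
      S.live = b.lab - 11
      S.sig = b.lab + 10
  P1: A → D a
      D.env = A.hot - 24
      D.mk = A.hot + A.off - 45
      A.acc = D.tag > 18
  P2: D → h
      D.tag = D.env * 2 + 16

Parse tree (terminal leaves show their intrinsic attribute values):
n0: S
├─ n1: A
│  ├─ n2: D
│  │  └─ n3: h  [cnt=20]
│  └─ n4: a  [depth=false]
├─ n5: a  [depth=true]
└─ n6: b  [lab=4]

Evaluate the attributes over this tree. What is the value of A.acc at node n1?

false

1. n1.off = 11  [11]
2. n1.hot = 25  [25]
3. n2.env = 1  [A.hot - 24]
4. n2.mk = -9  [A.hot + A.off - 45]
5. n3.cnt = 20  [terminal]
6. n2.tag = 18  [D.env * 2 + 16]
7. n4.depth = false  [terminal]
8. n1.acc = false  [D.tag > 18]
9. n5.depth = true  [terminal]
10. n6.lab = 4  [terminal]
11. n0.hot = false  [b.lab > 4]
12. n0.live = -7  [b.lab - 11]
13. n0.sig = 14  [b.lab + 10]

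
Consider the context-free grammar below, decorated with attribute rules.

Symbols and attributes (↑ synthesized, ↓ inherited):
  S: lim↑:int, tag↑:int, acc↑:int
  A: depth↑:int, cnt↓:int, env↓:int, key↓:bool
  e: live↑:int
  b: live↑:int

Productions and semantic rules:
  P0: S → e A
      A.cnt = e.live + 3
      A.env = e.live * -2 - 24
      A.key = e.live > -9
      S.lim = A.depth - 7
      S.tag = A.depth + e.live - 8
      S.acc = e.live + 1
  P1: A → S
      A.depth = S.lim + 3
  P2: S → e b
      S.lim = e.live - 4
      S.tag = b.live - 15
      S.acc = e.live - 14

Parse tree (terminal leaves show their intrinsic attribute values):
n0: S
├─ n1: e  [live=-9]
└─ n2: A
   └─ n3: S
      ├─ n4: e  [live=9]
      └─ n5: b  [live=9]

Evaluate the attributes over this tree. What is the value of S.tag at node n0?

1. n1.live = -9  [terminal]
2. n2.cnt = -6  [e.live + 3]
3. n2.env = -6  [e.live * -2 - 24]
4. n2.key = false  [e.live > -9]
5. n4.live = 9  [terminal]
6. n5.live = 9  [terminal]
7. n3.lim = 5  [e.live - 4]
8. n3.tag = -6  [b.live - 15]
9. n3.acc = -5  [e.live - 14]
10. n2.depth = 8  [S.lim + 3]
11. n0.lim = 1  [A.depth - 7]
12. n0.tag = -9  [A.depth + e.live - 8]
13. n0.acc = -8  [e.live + 1]

-9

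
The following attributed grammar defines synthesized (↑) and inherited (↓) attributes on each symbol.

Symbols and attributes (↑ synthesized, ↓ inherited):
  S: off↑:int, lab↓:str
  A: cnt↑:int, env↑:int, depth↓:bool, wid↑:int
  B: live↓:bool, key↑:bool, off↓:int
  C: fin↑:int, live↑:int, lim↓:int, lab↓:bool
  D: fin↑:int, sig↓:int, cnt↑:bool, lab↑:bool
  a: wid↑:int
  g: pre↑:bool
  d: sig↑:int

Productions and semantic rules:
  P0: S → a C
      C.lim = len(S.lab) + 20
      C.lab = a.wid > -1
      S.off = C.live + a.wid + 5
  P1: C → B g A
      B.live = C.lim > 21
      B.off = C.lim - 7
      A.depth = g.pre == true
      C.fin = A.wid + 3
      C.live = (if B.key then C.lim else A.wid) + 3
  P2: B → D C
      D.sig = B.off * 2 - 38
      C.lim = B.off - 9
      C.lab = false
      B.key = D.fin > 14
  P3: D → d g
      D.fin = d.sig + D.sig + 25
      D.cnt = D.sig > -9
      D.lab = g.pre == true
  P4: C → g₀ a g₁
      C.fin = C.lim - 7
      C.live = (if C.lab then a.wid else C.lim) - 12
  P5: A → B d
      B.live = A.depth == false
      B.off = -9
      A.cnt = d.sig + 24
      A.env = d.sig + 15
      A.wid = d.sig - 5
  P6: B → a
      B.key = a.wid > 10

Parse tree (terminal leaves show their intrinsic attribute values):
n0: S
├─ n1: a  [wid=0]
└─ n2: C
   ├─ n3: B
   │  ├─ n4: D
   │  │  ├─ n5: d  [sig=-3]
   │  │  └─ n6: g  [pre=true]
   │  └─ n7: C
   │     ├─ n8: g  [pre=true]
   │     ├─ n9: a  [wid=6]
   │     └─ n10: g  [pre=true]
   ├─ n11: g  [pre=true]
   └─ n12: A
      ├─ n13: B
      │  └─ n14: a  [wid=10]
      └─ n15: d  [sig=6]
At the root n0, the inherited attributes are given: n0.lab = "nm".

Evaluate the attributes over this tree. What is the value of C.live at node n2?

1. n0.lab = "nm"  [given at root]
2. n1.wid = 0  [terminal]
3. n2.lim = 22  [len(S.lab) + 20]
4. n2.lab = true  [a.wid > -1]
5. n3.live = true  [C.lim > 21]
6. n3.off = 15  [C.lim - 7]
7. n4.sig = -8  [B.off * 2 - 38]
8. n5.sig = -3  [terminal]
9. n6.pre = true  [terminal]
10. n4.fin = 14  [d.sig + D.sig + 25]
11. n4.cnt = true  [D.sig > -9]
12. n4.lab = true  [g.pre == true]
13. n7.lim = 6  [B.off - 9]
14. n7.lab = false  [false]
15. n8.pre = true  [terminal]
16. n9.wid = 6  [terminal]
17. n10.pre = true  [terminal]
18. n7.fin = -1  [C.lim - 7]
19. n7.live = -6  [(if C.lab then a.wid else C.lim) - 12]
20. n3.key = false  [D.fin > 14]
21. n11.pre = true  [terminal]
22. n12.depth = true  [g.pre == true]
23. n13.live = false  [A.depth == false]
24. n13.off = -9  [-9]
25. n14.wid = 10  [terminal]
26. n13.key = false  [a.wid > 10]
27. n15.sig = 6  [terminal]
28. n12.cnt = 30  [d.sig + 24]
29. n12.env = 21  [d.sig + 15]
30. n12.wid = 1  [d.sig - 5]
31. n2.fin = 4  [A.wid + 3]
32. n2.live = 4  [(if B.key then C.lim else A.wid) + 3]
33. n0.off = 9  [C.live + a.wid + 5]

4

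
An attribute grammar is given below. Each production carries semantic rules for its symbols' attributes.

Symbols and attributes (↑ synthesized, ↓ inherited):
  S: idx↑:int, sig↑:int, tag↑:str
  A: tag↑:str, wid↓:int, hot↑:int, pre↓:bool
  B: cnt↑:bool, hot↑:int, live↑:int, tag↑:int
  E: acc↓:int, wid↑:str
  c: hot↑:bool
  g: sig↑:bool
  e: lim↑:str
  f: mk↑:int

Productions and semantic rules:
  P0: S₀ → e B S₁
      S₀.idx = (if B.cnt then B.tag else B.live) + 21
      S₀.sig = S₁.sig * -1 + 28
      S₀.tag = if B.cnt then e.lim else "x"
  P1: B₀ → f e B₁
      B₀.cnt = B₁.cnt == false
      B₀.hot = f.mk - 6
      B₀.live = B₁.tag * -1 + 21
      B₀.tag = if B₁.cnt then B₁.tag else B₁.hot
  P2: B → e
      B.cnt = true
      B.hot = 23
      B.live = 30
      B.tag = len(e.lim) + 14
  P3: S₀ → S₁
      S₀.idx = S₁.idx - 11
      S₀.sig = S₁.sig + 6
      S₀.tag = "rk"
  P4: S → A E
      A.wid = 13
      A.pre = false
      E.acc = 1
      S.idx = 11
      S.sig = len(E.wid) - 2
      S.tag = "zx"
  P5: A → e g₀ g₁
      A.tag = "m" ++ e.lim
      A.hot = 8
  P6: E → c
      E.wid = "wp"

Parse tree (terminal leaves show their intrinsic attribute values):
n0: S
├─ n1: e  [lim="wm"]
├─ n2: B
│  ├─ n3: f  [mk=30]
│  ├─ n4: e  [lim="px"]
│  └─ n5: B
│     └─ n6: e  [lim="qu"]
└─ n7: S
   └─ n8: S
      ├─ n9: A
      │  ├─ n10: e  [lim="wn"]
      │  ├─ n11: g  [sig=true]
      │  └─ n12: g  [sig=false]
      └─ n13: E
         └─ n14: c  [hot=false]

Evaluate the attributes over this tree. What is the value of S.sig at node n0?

1. n1.lim = "wm"  [terminal]
2. n3.mk = 30  [terminal]
3. n4.lim = "px"  [terminal]
4. n6.lim = "qu"  [terminal]
5. n5.cnt = true  [true]
6. n5.hot = 23  [23]
7. n5.live = 30  [30]
8. n5.tag = 16  [len(e.lim) + 14]
9. n2.cnt = false  [B₁.cnt == false]
10. n2.hot = 24  [f.mk - 6]
11. n2.live = 5  [B₁.tag * -1 + 21]
12. n2.tag = 16  [if B₁.cnt then B₁.tag else B₁.hot]
13. n9.wid = 13  [13]
14. n9.pre = false  [false]
15. n10.lim = "wn"  [terminal]
16. n11.sig = true  [terminal]
17. n12.sig = false  [terminal]
18. n9.tag = "mwn"  ["m" ++ e.lim]
19. n9.hot = 8  [8]
20. n13.acc = 1  [1]
21. n14.hot = false  [terminal]
22. n13.wid = "wp"  ["wp"]
23. n8.idx = 11  [11]
24. n8.sig = 0  [len(E.wid) - 2]
25. n8.tag = "zx"  ["zx"]
26. n7.idx = 0  [S₁.idx - 11]
27. n7.sig = 6  [S₁.sig + 6]
28. n7.tag = "rk"  ["rk"]
29. n0.idx = 26  [(if B.cnt then B.tag else B.live) + 21]
30. n0.sig = 22  [S₁.sig * -1 + 28]
31. n0.tag = "x"  [if B.cnt then e.lim else "x"]

22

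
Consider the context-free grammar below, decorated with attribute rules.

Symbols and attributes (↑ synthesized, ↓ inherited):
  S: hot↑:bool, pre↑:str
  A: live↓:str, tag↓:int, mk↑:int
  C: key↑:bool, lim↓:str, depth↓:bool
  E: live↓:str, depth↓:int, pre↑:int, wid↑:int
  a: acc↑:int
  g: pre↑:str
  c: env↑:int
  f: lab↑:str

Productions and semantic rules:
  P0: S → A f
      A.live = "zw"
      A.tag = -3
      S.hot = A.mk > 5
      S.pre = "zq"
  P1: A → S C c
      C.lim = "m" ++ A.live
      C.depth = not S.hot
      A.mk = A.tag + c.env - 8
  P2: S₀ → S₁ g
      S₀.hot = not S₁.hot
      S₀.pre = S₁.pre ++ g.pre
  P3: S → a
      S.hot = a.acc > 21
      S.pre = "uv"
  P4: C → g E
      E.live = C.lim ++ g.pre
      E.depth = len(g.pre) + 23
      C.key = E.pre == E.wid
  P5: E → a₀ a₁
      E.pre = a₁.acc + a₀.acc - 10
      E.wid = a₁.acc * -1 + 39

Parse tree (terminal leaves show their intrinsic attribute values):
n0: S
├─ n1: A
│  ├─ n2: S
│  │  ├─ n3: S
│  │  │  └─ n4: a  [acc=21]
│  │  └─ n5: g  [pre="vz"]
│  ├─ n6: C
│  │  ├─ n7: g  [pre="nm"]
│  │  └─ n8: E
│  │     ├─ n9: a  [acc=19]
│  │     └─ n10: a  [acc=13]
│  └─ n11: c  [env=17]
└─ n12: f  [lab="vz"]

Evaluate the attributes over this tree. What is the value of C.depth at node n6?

1. n1.live = "zw"  ["zw"]
2. n1.tag = -3  [-3]
3. n4.acc = 21  [terminal]
4. n3.hot = false  [a.acc > 21]
5. n3.pre = "uv"  ["uv"]
6. n5.pre = "vz"  [terminal]
7. n2.hot = true  [not S₁.hot]
8. n2.pre = "uvvz"  [S₁.pre ++ g.pre]
9. n6.lim = "mzw"  ["m" ++ A.live]
10. n6.depth = false  [not S.hot]
11. n7.pre = "nm"  [terminal]
12. n8.live = "mzwnm"  [C.lim ++ g.pre]
13. n8.depth = 25  [len(g.pre) + 23]
14. n9.acc = 19  [terminal]
15. n10.acc = 13  [terminal]
16. n8.pre = 22  [a₁.acc + a₀.acc - 10]
17. n8.wid = 26  [a₁.acc * -1 + 39]
18. n6.key = false  [E.pre == E.wid]
19. n11.env = 17  [terminal]
20. n1.mk = 6  [A.tag + c.env - 8]
21. n12.lab = "vz"  [terminal]
22. n0.hot = true  [A.mk > 5]
23. n0.pre = "zq"  ["zq"]

false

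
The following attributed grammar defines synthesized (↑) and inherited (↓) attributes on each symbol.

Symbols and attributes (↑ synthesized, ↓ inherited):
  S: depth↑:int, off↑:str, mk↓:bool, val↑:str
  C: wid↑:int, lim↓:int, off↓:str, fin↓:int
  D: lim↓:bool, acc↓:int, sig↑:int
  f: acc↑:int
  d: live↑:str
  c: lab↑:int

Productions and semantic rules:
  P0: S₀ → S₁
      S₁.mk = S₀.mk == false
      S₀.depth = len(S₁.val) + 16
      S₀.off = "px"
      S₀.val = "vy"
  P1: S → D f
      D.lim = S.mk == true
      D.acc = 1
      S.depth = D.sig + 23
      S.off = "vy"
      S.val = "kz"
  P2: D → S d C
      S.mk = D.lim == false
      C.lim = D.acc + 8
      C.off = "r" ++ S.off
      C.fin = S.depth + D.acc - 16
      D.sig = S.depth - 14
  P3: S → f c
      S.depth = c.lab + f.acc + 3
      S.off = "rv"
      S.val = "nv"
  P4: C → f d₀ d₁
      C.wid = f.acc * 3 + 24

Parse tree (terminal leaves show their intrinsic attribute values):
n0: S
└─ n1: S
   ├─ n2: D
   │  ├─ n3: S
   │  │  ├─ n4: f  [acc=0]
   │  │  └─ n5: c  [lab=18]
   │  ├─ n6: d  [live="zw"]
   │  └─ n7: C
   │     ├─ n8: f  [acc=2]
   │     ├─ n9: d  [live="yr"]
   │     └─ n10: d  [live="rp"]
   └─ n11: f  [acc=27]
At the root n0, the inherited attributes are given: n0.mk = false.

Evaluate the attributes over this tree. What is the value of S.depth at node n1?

1. n0.mk = false  [given at root]
2. n1.mk = true  [S₀.mk == false]
3. n2.lim = true  [S.mk == true]
4. n2.acc = 1  [1]
5. n3.mk = false  [D.lim == false]
6. n4.acc = 0  [terminal]
7. n5.lab = 18  [terminal]
8. n3.depth = 21  [c.lab + f.acc + 3]
9. n3.off = "rv"  ["rv"]
10. n3.val = "nv"  ["nv"]
11. n6.live = "zw"  [terminal]
12. n7.lim = 9  [D.acc + 8]
13. n7.off = "rrv"  ["r" ++ S.off]
14. n7.fin = 6  [S.depth + D.acc - 16]
15. n8.acc = 2  [terminal]
16. n9.live = "yr"  [terminal]
17. n10.live = "rp"  [terminal]
18. n7.wid = 30  [f.acc * 3 + 24]
19. n2.sig = 7  [S.depth - 14]
20. n11.acc = 27  [terminal]
21. n1.depth = 30  [D.sig + 23]
22. n1.off = "vy"  ["vy"]
23. n1.val = "kz"  ["kz"]
24. n0.depth = 18  [len(S₁.val) + 16]
25. n0.off = "px"  ["px"]
26. n0.val = "vy"  ["vy"]

30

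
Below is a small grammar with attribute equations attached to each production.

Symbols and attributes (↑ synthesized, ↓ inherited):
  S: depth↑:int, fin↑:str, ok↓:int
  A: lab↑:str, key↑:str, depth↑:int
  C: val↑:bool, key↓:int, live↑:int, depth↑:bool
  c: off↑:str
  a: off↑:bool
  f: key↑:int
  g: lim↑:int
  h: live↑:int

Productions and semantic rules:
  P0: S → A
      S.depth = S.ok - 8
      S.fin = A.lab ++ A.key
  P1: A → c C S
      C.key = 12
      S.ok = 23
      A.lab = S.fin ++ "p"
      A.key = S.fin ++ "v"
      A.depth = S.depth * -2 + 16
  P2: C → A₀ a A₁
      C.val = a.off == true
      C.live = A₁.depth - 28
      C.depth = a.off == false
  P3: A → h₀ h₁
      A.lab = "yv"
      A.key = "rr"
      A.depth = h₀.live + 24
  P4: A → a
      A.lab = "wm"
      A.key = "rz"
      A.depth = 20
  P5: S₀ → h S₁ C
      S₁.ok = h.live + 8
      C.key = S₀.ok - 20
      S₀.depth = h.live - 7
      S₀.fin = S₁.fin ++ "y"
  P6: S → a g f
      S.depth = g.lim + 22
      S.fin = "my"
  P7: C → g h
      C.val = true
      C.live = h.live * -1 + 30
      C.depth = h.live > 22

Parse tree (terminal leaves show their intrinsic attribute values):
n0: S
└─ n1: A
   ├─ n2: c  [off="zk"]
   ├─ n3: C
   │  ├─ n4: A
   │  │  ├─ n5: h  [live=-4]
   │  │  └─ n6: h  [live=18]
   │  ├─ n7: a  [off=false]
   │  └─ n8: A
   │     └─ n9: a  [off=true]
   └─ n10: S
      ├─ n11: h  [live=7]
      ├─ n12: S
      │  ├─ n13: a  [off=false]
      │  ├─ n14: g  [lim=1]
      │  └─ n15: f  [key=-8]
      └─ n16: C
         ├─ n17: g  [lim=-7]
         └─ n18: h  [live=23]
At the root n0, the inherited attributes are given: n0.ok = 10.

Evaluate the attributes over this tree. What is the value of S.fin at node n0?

"myypmyyv"

1. n0.ok = 10  [given at root]
2. n2.off = "zk"  [terminal]
3. n3.key = 12  [12]
4. n5.live = -4  [terminal]
5. n6.live = 18  [terminal]
6. n4.lab = "yv"  ["yv"]
7. n4.key = "rr"  ["rr"]
8. n4.depth = 20  [h₀.live + 24]
9. n7.off = false  [terminal]
10. n9.off = true  [terminal]
11. n8.lab = "wm"  ["wm"]
12. n8.key = "rz"  ["rz"]
13. n8.depth = 20  [20]
14. n3.val = false  [a.off == true]
15. n3.live = -8  [A₁.depth - 28]
16. n3.depth = true  [a.off == false]
17. n10.ok = 23  [23]
18. n11.live = 7  [terminal]
19. n12.ok = 15  [h.live + 8]
20. n13.off = false  [terminal]
21. n14.lim = 1  [terminal]
22. n15.key = -8  [terminal]
23. n12.depth = 23  [g.lim + 22]
24. n12.fin = "my"  ["my"]
25. n16.key = 3  [S₀.ok - 20]
26. n17.lim = -7  [terminal]
27. n18.live = 23  [terminal]
28. n16.val = true  [true]
29. n16.live = 7  [h.live * -1 + 30]
30. n16.depth = true  [h.live > 22]
31. n10.depth = 0  [h.live - 7]
32. n10.fin = "myy"  [S₁.fin ++ "y"]
33. n1.lab = "myyp"  [S.fin ++ "p"]
34. n1.key = "myyv"  [S.fin ++ "v"]
35. n1.depth = 16  [S.depth * -2 + 16]
36. n0.depth = 2  [S.ok - 8]
37. n0.fin = "myypmyyv"  [A.lab ++ A.key]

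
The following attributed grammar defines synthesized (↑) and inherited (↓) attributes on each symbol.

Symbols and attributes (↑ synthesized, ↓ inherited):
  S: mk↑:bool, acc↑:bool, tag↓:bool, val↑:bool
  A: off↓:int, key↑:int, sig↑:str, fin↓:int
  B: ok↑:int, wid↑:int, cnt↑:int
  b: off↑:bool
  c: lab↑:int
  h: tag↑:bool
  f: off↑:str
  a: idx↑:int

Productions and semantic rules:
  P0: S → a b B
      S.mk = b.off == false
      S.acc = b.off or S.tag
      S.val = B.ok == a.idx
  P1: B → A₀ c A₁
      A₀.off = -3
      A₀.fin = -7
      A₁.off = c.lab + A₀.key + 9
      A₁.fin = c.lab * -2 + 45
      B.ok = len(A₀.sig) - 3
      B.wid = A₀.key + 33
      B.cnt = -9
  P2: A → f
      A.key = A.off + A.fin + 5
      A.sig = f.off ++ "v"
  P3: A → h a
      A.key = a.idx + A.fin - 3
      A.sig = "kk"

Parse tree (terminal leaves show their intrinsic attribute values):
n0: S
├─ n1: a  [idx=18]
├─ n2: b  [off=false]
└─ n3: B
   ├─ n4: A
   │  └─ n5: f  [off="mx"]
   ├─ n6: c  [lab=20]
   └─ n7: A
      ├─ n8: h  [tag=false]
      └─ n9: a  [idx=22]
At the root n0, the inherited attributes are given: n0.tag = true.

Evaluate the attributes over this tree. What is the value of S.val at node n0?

false

1. n0.tag = true  [given at root]
2. n1.idx = 18  [terminal]
3. n2.off = false  [terminal]
4. n4.off = -3  [-3]
5. n4.fin = -7  [-7]
6. n5.off = "mx"  [terminal]
7. n4.key = -5  [A.off + A.fin + 5]
8. n4.sig = "mxv"  [f.off ++ "v"]
9. n6.lab = 20  [terminal]
10. n7.off = 24  [c.lab + A₀.key + 9]
11. n7.fin = 5  [c.lab * -2 + 45]
12. n8.tag = false  [terminal]
13. n9.idx = 22  [terminal]
14. n7.key = 24  [a.idx + A.fin - 3]
15. n7.sig = "kk"  ["kk"]
16. n3.ok = 0  [len(A₀.sig) - 3]
17. n3.wid = 28  [A₀.key + 33]
18. n3.cnt = -9  [-9]
19. n0.mk = true  [b.off == false]
20. n0.acc = true  [b.off or S.tag]
21. n0.val = false  [B.ok == a.idx]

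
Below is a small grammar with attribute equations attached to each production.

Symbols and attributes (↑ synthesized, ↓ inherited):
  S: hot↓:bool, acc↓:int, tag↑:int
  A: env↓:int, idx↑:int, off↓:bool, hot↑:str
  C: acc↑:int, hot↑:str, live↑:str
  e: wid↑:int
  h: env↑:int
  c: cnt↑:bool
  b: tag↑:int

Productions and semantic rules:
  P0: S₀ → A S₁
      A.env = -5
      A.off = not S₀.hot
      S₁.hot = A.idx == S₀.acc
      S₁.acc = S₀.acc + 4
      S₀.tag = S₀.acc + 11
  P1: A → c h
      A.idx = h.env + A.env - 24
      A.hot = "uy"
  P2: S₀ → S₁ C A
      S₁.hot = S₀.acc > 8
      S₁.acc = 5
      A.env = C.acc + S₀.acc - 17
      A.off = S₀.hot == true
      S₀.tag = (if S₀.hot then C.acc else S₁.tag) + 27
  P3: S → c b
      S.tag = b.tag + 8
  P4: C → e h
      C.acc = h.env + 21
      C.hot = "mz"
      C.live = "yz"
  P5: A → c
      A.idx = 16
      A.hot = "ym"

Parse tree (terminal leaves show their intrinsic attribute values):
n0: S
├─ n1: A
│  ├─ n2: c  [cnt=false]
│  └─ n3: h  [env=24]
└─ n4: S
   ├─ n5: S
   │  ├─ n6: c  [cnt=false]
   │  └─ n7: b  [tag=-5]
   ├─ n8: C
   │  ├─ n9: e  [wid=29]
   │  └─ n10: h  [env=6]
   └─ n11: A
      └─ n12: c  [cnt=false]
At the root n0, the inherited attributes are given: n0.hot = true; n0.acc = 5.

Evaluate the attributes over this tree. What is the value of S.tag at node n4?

1. n0.hot = true  [given at root]
2. n0.acc = 5  [given at root]
3. n1.env = -5  [-5]
4. n1.off = false  [not S₀.hot]
5. n2.cnt = false  [terminal]
6. n3.env = 24  [terminal]
7. n1.idx = -5  [h.env + A.env - 24]
8. n1.hot = "uy"  ["uy"]
9. n4.hot = false  [A.idx == S₀.acc]
10. n4.acc = 9  [S₀.acc + 4]
11. n5.hot = true  [S₀.acc > 8]
12. n5.acc = 5  [5]
13. n6.cnt = false  [terminal]
14. n7.tag = -5  [terminal]
15. n5.tag = 3  [b.tag + 8]
16. n9.wid = 29  [terminal]
17. n10.env = 6  [terminal]
18. n8.acc = 27  [h.env + 21]
19. n8.hot = "mz"  ["mz"]
20. n8.live = "yz"  ["yz"]
21. n11.env = 19  [C.acc + S₀.acc - 17]
22. n11.off = false  [S₀.hot == true]
23. n12.cnt = false  [terminal]
24. n11.idx = 16  [16]
25. n11.hot = "ym"  ["ym"]
26. n4.tag = 30  [(if S₀.hot then C.acc else S₁.tag) + 27]
27. n0.tag = 16  [S₀.acc + 11]

30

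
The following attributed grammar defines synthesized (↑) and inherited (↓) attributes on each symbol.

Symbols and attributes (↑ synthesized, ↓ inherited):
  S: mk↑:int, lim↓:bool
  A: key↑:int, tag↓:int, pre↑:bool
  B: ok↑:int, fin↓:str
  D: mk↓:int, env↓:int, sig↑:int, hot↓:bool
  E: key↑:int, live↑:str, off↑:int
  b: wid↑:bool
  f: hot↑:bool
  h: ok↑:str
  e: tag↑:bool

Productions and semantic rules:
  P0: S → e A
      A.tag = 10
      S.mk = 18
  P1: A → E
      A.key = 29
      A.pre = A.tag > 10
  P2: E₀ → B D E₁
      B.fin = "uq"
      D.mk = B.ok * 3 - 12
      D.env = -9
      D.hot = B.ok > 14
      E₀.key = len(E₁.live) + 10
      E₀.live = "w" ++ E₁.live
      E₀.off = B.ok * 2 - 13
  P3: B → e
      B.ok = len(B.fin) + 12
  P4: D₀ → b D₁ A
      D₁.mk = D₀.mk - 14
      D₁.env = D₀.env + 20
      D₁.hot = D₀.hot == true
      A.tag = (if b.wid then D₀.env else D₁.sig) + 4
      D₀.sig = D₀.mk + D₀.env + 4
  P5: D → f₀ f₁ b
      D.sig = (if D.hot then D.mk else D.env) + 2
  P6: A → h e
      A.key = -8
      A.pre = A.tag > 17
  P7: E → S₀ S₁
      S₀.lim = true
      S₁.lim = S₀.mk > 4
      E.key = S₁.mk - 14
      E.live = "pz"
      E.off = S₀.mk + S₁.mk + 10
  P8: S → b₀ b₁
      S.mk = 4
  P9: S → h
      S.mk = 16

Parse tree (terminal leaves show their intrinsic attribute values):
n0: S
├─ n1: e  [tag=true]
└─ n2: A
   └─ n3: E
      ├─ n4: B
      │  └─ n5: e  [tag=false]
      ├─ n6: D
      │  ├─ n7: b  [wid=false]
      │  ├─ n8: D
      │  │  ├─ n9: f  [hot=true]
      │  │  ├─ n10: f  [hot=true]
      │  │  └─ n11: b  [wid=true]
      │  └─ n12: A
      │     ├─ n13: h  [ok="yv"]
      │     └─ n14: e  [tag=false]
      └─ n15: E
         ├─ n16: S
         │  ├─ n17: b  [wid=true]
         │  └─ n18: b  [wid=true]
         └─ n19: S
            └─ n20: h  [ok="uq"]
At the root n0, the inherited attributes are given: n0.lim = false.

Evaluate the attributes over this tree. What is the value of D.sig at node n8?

13

1. n0.lim = false  [given at root]
2. n1.tag = true  [terminal]
3. n2.tag = 10  [10]
4. n4.fin = "uq"  ["uq"]
5. n5.tag = false  [terminal]
6. n4.ok = 14  [len(B.fin) + 12]
7. n6.mk = 30  [B.ok * 3 - 12]
8. n6.env = -9  [-9]
9. n6.hot = false  [B.ok > 14]
10. n7.wid = false  [terminal]
11. n8.mk = 16  [D₀.mk - 14]
12. n8.env = 11  [D₀.env + 20]
13. n8.hot = false  [D₀.hot == true]
14. n9.hot = true  [terminal]
15. n10.hot = true  [terminal]
16. n11.wid = true  [terminal]
17. n8.sig = 13  [(if D.hot then D.mk else D.env) + 2]
18. n12.tag = 17  [(if b.wid then D₀.env else D₁.sig) + 4]
19. n13.ok = "yv"  [terminal]
20. n14.tag = false  [terminal]
21. n12.key = -8  [-8]
22. n12.pre = false  [A.tag > 17]
23. n6.sig = 25  [D₀.mk + D₀.env + 4]
24. n16.lim = true  [true]
25. n17.wid = true  [terminal]
26. n18.wid = true  [terminal]
27. n16.mk = 4  [4]
28. n19.lim = false  [S₀.mk > 4]
29. n20.ok = "uq"  [terminal]
30. n19.mk = 16  [16]
31. n15.key = 2  [S₁.mk - 14]
32. n15.live = "pz"  ["pz"]
33. n15.off = 30  [S₀.mk + S₁.mk + 10]
34. n3.key = 12  [len(E₁.live) + 10]
35. n3.live = "wpz"  ["w" ++ E₁.live]
36. n3.off = 15  [B.ok * 2 - 13]
37. n2.key = 29  [29]
38. n2.pre = false  [A.tag > 10]
39. n0.mk = 18  [18]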